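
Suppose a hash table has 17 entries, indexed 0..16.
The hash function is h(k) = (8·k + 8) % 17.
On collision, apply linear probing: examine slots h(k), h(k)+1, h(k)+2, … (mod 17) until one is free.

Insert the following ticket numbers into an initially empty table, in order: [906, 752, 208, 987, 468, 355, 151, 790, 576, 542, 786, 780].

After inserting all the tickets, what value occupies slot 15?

780

906: h=14 -> slot 14
752: h=6 -> slot 6
208: h=6, probe 6,7 -> slot 7
987: h=16 -> slot 16
468: h=12 -> slot 12
355: h=9 -> slot 9
151: h=9, probe 9,10 -> slot 10
790: h=4 -> slot 4
576: h=9, probe 9,10,11 -> slot 11
542: h=9, probe 9,10,11,12,13 -> slot 13
786: h=6, probe 6,7,8 -> slot 8
780: h=9, probe 9,10,11,12,13,14,15 -> slot 15
Table: [—, —, —, —, 790, —, 752, 208, 786, 355, 151, 576, 468, 542, 906, 780, 987]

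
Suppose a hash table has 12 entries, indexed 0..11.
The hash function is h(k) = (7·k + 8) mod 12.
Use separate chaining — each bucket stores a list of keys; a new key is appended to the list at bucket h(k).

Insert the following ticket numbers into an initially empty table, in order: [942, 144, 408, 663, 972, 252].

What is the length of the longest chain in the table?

Insert 942: h=2, bucket 2 empty → new chain.
Insert 144: h=8, bucket 8 empty → new chain.
Insert 408: h=8, bucket 8 nonempty → append to chain.
Insert 663: h=5, bucket 5 empty → new chain.
Insert 972: h=8, bucket 8 nonempty → append to chain.
Insert 252: h=8, bucket 8 nonempty → append to chain.
Final buckets:
0: ∅
1: ∅
2: 942
3: ∅
4: ∅
5: 663
6: ∅
7: ∅
8: 144 -> 408 -> 972 -> 252
9: ∅
10: ∅
11: ∅

4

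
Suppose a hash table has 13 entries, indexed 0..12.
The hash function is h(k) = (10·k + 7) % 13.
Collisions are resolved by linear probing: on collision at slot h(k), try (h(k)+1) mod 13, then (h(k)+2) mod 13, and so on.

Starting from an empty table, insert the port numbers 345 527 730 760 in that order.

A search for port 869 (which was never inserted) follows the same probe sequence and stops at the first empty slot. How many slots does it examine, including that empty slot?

4

345 hashes to 12; slot 12 is free => place at 12.
527 hashes to 12; 12 taken => place at 0.
730 hashes to 1; slot 1 is free => place at 1.
760 hashes to 2; slot 2 is free => place at 2.
Table: [527, 730, 760, ∅, ∅, ∅, ∅, ∅, ∅, ∅, ∅, ∅, 345]
Lookup 869: h=0, probe 0,1,2,3 → slot 3 empty, not found.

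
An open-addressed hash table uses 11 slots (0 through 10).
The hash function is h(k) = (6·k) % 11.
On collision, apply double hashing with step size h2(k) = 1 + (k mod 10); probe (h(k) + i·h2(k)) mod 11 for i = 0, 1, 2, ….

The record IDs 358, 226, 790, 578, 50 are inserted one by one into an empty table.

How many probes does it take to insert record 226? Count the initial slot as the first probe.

358 hashes to 3; slot 3 is free → place at 3.
226 hashes to 3, h2=7; 3 taken → place at 10.
790 hashes to 10, h2=1; 10 taken → place at 0.
578 hashes to 3, h2=9; 3 taken → place at 1.
50 hashes to 3, h2=1; 3 taken → place at 4.
Table: [790, 578, ∅, 358, 50, ∅, ∅, ∅, ∅, ∅, 226]

2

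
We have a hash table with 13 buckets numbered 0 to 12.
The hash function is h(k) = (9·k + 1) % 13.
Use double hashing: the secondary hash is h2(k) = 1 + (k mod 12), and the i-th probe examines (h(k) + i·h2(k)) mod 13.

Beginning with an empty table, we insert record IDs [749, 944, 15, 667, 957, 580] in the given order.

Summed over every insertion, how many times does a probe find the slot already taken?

3

749 hashes to 8; slot 8 is free => place at 8.
944 hashes to 8, h2=9; 8 taken => place at 4.
15 hashes to 6; slot 6 is free => place at 6.
667 hashes to 11; slot 11 is free => place at 11.
957 hashes to 8, h2=10; 8 taken => place at 5.
580 hashes to 8, h2=5; 8 taken => place at 0.
Table: [580, ∅, ∅, ∅, 944, 957, 15, ∅, 749, ∅, ∅, 667, ∅]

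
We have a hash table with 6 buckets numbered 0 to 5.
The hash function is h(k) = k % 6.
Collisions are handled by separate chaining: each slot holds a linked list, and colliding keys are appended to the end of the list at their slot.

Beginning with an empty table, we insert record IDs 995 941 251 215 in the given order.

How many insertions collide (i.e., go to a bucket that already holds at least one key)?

3

Insert 995: h=5, bucket 5 empty -> new chain.
Insert 941: h=5, bucket 5 nonempty -> append to chain.
Insert 251: h=5, bucket 5 nonempty -> append to chain.
Insert 215: h=5, bucket 5 nonempty -> append to chain.
Final buckets:
0: -
1: -
2: -
3: -
4: -
5: 995 -> 941 -> 251 -> 215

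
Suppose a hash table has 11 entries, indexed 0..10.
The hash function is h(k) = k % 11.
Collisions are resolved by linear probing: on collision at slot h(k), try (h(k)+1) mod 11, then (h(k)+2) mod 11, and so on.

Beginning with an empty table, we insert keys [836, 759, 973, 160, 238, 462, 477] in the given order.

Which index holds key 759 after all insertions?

836 hashes to 0; slot 0 is free -> place at 0.
759 hashes to 0; 0 taken -> place at 1.
973 hashes to 5; slot 5 is free -> place at 5.
160 hashes to 6; slot 6 is free -> place at 6.
238 hashes to 7; slot 7 is free -> place at 7.
462 hashes to 0; 0,1 taken -> place at 2.
477 hashes to 4; slot 4 is free -> place at 4.
Table: [836, 759, 462, ., 477, 973, 160, 238, ., ., .]

1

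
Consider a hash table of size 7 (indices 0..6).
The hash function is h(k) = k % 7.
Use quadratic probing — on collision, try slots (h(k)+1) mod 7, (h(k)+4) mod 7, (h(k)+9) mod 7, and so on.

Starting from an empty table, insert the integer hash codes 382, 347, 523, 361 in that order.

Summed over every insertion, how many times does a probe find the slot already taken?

4

382: h=4 → slot 4
347: h=4, probe 4,5 → slot 5
523: h=5, probe 5,6 → slot 6
361: h=4, probe 4,5,1 → slot 1
Table: [_, 361, _, _, 382, 347, 523]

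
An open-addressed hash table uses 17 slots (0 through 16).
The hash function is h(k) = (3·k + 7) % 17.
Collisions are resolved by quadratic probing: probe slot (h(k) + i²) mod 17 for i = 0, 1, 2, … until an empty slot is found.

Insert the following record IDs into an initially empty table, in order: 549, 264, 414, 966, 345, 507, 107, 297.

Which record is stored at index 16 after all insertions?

549: h=5 => slot 5
264: h=0 => slot 0
414: h=8 => slot 8
966: h=15 => slot 15
345: h=5, probe 5,6 => slot 6
507: h=15, probe 15,16 => slot 16
107: h=5, probe 5,6,9 => slot 9
297: h=14 => slot 14
Table: [264, _, _, _, _, 549, 345, _, 414, 107, _, _, _, _, 297, 966, 507]

507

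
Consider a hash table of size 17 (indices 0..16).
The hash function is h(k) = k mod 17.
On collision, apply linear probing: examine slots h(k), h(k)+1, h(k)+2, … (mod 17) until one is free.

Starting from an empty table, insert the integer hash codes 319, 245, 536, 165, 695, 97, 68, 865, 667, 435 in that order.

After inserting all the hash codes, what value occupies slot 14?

319 hashes to 13; slot 13 is free => place at 13.
245 hashes to 7; slot 7 is free => place at 7.
536 hashes to 9; slot 9 is free => place at 9.
165 hashes to 12; slot 12 is free => place at 12.
695 hashes to 15; slot 15 is free => place at 15.
97 hashes to 12; 12,13 taken => place at 14.
68 hashes to 0; slot 0 is free => place at 0.
865 hashes to 15; 15 taken => place at 16.
667 hashes to 4; slot 4 is free => place at 4.
435 hashes to 10; slot 10 is free => place at 10.
Table: [68, ., ., ., 667, ., ., 245, ., 536, 435, ., 165, 319, 97, 695, 865]

97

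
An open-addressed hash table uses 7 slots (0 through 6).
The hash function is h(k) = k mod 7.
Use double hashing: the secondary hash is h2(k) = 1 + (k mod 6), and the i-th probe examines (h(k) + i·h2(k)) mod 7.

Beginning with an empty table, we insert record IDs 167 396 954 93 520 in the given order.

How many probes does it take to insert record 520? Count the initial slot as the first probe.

Insert 167: h=6, slot 6 empty → index 6.
Insert 396: h=4, slot 4 empty → index 4.
Insert 954: h=2, slot 2 empty → index 2.
Insert 93: h=2, h2=4, slots 2,6 occupied → index 3.
Insert 520: h=2, h2=5, slot 2 occupied → index 0.
Table: [520, _, 954, 93, 396, _, 167]

2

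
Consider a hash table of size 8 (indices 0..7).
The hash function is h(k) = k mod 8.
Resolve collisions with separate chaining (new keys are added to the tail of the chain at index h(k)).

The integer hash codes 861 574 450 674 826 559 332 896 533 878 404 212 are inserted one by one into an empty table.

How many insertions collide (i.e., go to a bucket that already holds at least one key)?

861 -> bucket 5
574 -> bucket 6
450 -> bucket 2
674 -> bucket 2 (collision)
826 -> bucket 2 (collision)
559 -> bucket 7
332 -> bucket 4
896 -> bucket 0
533 -> bucket 5 (collision)
878 -> bucket 6 (collision)
404 -> bucket 4 (collision)
212 -> bucket 4 (collision)
Final buckets:
0: 896
1: -
2: 450 -> 674 -> 826
3: -
4: 332 -> 404 -> 212
5: 861 -> 533
6: 574 -> 878
7: 559

6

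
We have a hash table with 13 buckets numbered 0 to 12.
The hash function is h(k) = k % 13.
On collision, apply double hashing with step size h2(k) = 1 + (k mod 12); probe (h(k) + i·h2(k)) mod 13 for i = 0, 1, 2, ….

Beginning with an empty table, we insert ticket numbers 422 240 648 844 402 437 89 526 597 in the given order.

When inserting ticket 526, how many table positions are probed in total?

3

422: h=6 -> slot 6
240: h=6, h2=1, probe 6,7 -> slot 7
648: h=11 -> slot 11
844: h=12 -> slot 12
402: h=12, h2=7, probe 12,6,0 -> slot 0
437: h=8 -> slot 8
89: h=11, h2=6, probe 11,4 -> slot 4
526: h=6, h2=11, probe 6,4,2 -> slot 2
597: h=12, h2=10, probe 12,9 -> slot 9
Table: [402, ., 526, ., 89, ., 422, 240, 437, 597, ., 648, 844]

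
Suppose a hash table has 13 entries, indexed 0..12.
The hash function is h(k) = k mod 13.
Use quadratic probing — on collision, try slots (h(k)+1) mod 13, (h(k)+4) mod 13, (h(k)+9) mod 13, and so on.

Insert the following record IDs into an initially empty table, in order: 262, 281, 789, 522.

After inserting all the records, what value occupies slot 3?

Insert 262: h=2, slot 2 empty -> index 2.
Insert 281: h=8, slot 8 empty -> index 8.
Insert 789: h=9, slot 9 empty -> index 9.
Insert 522: h=2, slot 2 occupied -> index 3.
Table: [—, —, 262, 522, —, —, —, —, 281, 789, —, —, —]

522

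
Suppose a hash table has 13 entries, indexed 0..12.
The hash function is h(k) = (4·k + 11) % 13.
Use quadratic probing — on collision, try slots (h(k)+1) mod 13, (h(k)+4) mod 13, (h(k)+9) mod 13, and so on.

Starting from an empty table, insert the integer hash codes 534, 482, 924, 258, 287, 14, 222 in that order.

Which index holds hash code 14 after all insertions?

5

Insert 534: h=2, slot 2 empty => index 2.
Insert 482: h=2, slot 2 occupied => index 3.
Insert 924: h=2, slots 2,3 occupied => index 6.
Insert 258: h=3, slot 3 occupied => index 4.
Insert 287: h=2, slots 2,3,6 occupied => index 11.
Insert 14: h=2, slots 2,3,6,11 occupied => index 5.
Insert 222: h=2, slots 2,3,6,11,5 occupied => index 1.
Table: [∅, 222, 534, 482, 258, 14, 924, ∅, ∅, ∅, ∅, 287, ∅]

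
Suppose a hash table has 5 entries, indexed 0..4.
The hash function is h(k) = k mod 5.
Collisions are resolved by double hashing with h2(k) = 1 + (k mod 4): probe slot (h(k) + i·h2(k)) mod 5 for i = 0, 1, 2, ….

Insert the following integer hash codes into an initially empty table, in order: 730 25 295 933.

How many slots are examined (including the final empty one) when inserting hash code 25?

2

730: h=0 → slot 0
25: h=0, h2=2, probe 0,2 → slot 2
295: h=0, h2=4, probe 0,4 → slot 4
933: h=3 → slot 3
Table: [730, _, 25, 933, 295]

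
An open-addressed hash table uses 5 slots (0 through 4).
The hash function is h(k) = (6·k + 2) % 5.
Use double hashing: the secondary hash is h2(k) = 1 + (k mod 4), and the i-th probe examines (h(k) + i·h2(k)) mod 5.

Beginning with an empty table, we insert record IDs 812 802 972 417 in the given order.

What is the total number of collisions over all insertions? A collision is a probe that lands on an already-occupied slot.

Insert 812: h=4, slot 4 empty → index 4.
Insert 802: h=4, h2=3, slot 4 occupied → index 2.
Insert 972: h=4, h2=1, slot 4 occupied → index 0.
Insert 417: h=4, h2=2, slot 4 occupied → index 1.
Table: [972, 417, 802, _, 812]

3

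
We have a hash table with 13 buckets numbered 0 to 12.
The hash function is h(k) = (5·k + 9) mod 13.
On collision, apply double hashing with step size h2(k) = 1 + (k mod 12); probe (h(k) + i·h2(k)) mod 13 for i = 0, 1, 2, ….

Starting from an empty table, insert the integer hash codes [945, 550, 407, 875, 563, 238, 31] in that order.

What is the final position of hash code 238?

10

945: h=2 → slot 2
550: h=3 → slot 3
407: h=3, h2=12, probe 3,2,1 → slot 1
875: h=3, h2=12, probe 3,2,1,0 → slot 0
563: h=3, h2=12, probe 3,2,1,0,12 → slot 12
238: h=3, h2=11, probe 3,1,12,10 → slot 10
31: h=8 → slot 8
Table: [875, 407, 945, 550, _, _, _, _, 31, _, 238, _, 563]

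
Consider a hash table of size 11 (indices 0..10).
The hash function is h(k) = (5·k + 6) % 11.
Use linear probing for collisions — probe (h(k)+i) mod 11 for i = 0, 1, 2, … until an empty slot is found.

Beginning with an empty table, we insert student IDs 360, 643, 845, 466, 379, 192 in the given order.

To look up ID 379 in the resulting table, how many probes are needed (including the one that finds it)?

2

360: h=2 => slot 2
643: h=9 => slot 9
845: h=7 => slot 7
466: h=4 => slot 4
379: h=9, probe 9,10 => slot 10
192: h=9, probe 9,10,0 => slot 0
Table: [192, —, 360, —, 466, —, —, 845, —, 643, 379]
Lookup 379: h=9, probe 9,10 → found at 10.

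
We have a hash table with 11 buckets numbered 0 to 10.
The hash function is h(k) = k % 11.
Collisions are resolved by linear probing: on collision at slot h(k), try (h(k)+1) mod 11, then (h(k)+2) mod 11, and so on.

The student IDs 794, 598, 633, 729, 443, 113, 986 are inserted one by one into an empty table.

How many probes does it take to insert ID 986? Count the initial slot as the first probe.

2

Insert 794: h=2, slot 2 empty → index 2.
Insert 598: h=4, slot 4 empty → index 4.
Insert 633: h=6, slot 6 empty → index 6.
Insert 729: h=3, slot 3 empty → index 3.
Insert 443: h=3, slots 3,4 occupied → index 5.
Insert 113: h=3, slots 3,4,5,6 occupied → index 7.
Insert 986: h=7, slot 7 occupied → index 8.
Table: [∅, ∅, 794, 729, 598, 443, 633, 113, 986, ∅, ∅]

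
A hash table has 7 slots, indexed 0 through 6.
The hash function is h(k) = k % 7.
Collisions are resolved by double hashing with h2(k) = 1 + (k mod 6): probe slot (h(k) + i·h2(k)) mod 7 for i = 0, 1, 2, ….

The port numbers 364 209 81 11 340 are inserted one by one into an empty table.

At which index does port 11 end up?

3

Insert 364: h=0, slot 0 empty → index 0.
Insert 209: h=6, slot 6 empty → index 6.
Insert 81: h=4, slot 4 empty → index 4.
Insert 11: h=4, h2=6, slot 4 occupied → index 3.
Insert 340: h=4, h2=5, slot 4 occupied → index 2.
Table: [364, -, 340, 11, 81, -, 209]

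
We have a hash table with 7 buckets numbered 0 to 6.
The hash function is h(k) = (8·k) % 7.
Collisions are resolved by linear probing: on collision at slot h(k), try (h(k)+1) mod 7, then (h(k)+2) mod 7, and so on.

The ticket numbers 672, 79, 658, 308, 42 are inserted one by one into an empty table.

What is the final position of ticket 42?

4

672 hashes to 0; slot 0 is free => place at 0.
79 hashes to 2; slot 2 is free => place at 2.
658 hashes to 0; 0 taken => place at 1.
308 hashes to 0; 0,1,2 taken => place at 3.
42 hashes to 0; 0,1,2,3 taken => place at 4.
Table: [672, 658, 79, 308, 42, —, —]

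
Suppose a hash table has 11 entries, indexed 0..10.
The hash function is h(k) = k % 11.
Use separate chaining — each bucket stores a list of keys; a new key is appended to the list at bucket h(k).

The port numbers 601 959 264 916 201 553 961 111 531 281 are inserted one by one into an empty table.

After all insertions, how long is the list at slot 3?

Insert 601: h=7, bucket 7 empty → new chain.
Insert 959: h=2, bucket 2 empty → new chain.
Insert 264: h=0, bucket 0 empty → new chain.
Insert 916: h=3, bucket 3 empty → new chain.
Insert 201: h=3, bucket 3 nonempty → append to chain.
Insert 553: h=3, bucket 3 nonempty → append to chain.
Insert 961: h=4, bucket 4 empty → new chain.
Insert 111: h=1, bucket 1 empty → new chain.
Insert 531: h=3, bucket 3 nonempty → append to chain.
Insert 281: h=6, bucket 6 empty → new chain.
Final buckets:
0: 264
1: 111
2: 959
3: 916 -> 201 -> 553 -> 531
4: 961
5: -
6: 281
7: 601
8: -
9: -
10: -

4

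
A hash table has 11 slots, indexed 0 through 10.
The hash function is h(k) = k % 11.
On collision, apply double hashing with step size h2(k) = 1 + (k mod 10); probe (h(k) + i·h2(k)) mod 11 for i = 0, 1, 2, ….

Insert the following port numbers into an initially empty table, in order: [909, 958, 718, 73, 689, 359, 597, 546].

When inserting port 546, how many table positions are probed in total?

3

909 hashes to 7; slot 7 is free => place at 7.
958 hashes to 1; slot 1 is free => place at 1.
718 hashes to 3; slot 3 is free => place at 3.
73 hashes to 7, h2=4; 7 taken => place at 0.
689 hashes to 7, h2=10; 7 taken => place at 6.
359 hashes to 7, h2=10; 7,6 taken => place at 5.
597 hashes to 3, h2=8; 3,0 taken => place at 8.
546 hashes to 7, h2=7; 7,3 taken => place at 10.
Table: [73, 958, —, 718, —, 359, 689, 909, 597, —, 546]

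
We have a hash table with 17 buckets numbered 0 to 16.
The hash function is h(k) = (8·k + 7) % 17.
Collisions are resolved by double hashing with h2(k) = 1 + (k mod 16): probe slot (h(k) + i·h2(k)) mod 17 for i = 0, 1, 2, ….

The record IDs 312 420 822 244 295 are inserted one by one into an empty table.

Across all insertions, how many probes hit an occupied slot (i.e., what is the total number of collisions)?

312 hashes to 4; slot 4 is free -> place at 4.
420 hashes to 1; slot 1 is free -> place at 1.
822 hashes to 4, h2=7; 4 taken -> place at 11.
244 hashes to 4, h2=5; 4 taken -> place at 9.
295 hashes to 4, h2=8; 4 taken -> place at 12.
Table: [., 420, ., ., 312, ., ., ., ., 244, ., 822, 295, ., ., ., .]

3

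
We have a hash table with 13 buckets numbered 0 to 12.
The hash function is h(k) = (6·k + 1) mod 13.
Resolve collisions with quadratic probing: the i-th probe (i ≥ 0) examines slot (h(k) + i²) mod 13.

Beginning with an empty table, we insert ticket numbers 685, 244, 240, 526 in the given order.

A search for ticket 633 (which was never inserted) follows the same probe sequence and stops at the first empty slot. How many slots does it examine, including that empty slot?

685: h=3 -> slot 3
244: h=9 -> slot 9
240: h=11 -> slot 11
526: h=11, probe 11,12 -> slot 12
Table: [-, -, -, 685, -, -, -, -, -, 244, -, 240, 526]
Lookup 633: h=3, probe 3,4 → slot 4 empty, not found.

2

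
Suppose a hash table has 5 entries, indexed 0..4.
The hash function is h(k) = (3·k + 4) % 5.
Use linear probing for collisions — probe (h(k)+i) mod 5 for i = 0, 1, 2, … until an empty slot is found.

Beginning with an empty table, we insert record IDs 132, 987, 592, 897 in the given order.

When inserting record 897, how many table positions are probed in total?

4

132 hashes to 0; slot 0 is free => place at 0.
987 hashes to 0; 0 taken => place at 1.
592 hashes to 0; 0,1 taken => place at 2.
897 hashes to 0; 0,1,2 taken => place at 3.
Table: [132, 987, 592, 897, .]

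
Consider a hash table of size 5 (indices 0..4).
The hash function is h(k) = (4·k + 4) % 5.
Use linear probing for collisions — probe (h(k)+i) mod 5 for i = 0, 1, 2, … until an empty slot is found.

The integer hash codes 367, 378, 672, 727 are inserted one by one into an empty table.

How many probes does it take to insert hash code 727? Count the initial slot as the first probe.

3

Insert 367: h=2, slot 2 empty -> index 2.
Insert 378: h=1, slot 1 empty -> index 1.
Insert 672: h=2, slot 2 occupied -> index 3.
Insert 727: h=2, slots 2,3 occupied -> index 4.
Table: [_, 378, 367, 672, 727]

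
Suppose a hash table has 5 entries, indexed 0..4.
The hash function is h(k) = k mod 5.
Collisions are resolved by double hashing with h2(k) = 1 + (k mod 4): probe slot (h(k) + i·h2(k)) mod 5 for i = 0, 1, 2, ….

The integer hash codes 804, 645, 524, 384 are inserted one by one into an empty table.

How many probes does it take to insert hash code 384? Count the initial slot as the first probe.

4

804: h=4 -> slot 4
645: h=0 -> slot 0
524: h=4, h2=1, probe 4,0,1 -> slot 1
384: h=4, h2=1, probe 4,0,1,2 -> slot 2
Table: [645, 524, 384, _, 804]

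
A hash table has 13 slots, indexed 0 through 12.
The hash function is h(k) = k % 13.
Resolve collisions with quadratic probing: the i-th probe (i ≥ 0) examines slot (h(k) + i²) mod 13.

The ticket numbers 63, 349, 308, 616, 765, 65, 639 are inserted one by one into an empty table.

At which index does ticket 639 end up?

3

63: h=11 => slot 11
349: h=11, probe 11,12 => slot 12
308: h=9 => slot 9
616: h=5 => slot 5
765: h=11, probe 11,12,2 => slot 2
65: h=0 => slot 0
639: h=2, probe 2,3 => slot 3
Table: [65, -, 765, 639, -, 616, -, -, -, 308, -, 63, 349]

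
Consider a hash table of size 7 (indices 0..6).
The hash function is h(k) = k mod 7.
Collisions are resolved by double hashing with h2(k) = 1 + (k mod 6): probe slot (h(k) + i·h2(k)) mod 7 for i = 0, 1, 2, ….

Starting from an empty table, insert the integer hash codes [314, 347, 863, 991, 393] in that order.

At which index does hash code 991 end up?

314 hashes to 6; slot 6 is free -> place at 6.
347 hashes to 4; slot 4 is free -> place at 4.
863 hashes to 2; slot 2 is free -> place at 2.
991 hashes to 4, h2=2; 4,6 taken -> place at 1.
393 hashes to 1, h2=4; 1 taken -> place at 5.
Table: [., 991, 863, ., 347, 393, 314]

1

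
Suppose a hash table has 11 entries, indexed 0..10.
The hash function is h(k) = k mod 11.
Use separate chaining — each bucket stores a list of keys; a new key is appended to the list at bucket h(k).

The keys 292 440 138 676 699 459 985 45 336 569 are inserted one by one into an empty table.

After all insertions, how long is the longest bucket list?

5

292 → bucket 6
440 → bucket 0
138 → bucket 6 (collision)
676 → bucket 5
699 → bucket 6 (collision)
459 → bucket 8
985 → bucket 6 (collision)
45 → bucket 1
336 → bucket 6 (collision)
569 → bucket 8 (collision)
Final buckets:
0: 440
1: 45
2: ∅
3: ∅
4: ∅
5: 676
6: 292 -> 138 -> 699 -> 985 -> 336
7: ∅
8: 459 -> 569
9: ∅
10: ∅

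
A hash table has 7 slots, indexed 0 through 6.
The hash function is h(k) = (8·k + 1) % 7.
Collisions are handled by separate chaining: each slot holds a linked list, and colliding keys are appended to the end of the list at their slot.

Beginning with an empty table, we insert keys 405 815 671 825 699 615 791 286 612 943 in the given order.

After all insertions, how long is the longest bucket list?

6

405 → bucket 0
815 → bucket 4
671 → bucket 0 (collision)
825 → bucket 0 (collision)
699 → bucket 0 (collision)
615 → bucket 0 (collision)
791 → bucket 1
286 → bucket 0 (collision)
612 → bucket 4 (collision)
943 → bucket 6
Final buckets:
0: 405 -> 671 -> 825 -> 699 -> 615 -> 286
1: 791
2: -
3: -
4: 815 -> 612
5: -
6: 943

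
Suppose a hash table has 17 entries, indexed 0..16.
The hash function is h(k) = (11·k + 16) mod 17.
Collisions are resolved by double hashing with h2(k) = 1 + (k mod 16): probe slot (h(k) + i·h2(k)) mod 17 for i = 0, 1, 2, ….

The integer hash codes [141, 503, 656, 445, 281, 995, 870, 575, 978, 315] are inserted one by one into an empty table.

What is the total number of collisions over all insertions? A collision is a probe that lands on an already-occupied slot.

10

141: h=3 -> slot 3
503: h=7 -> slot 7
656: h=7, h2=1, probe 7,8 -> slot 8
445: h=15 -> slot 15
281: h=13 -> slot 13
995: h=13, h2=4, probe 13,0 -> slot 0
870: h=15, h2=7, probe 15,5 -> slot 5
575: h=0, h2=16, probe 0,16 -> slot 16
978: h=13, h2=3, probe 13,16,2 -> slot 2
315: h=13, h2=12, probe 13,8,3,15,10 -> slot 10
Table: [995, -, 978, 141, -, 870, -, 503, 656, -, 315, -, -, 281, -, 445, 575]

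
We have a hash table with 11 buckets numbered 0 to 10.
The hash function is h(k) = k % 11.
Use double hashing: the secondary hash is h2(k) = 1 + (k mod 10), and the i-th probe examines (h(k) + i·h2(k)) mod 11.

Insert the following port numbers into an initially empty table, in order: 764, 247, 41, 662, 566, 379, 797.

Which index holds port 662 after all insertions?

0

764: h=5 → slot 5
247: h=5, h2=8, probe 5,2 → slot 2
41: h=8 → slot 8
662: h=2, h2=3, probe 2,5,8,0 → slot 0
566: h=5, h2=7, probe 5,1 → slot 1
379: h=5, h2=10, probe 5,4 → slot 4
797: h=5, h2=8, probe 5,2,10 → slot 10
Table: [662, 566, 247, —, 379, 764, —, —, 41, —, 797]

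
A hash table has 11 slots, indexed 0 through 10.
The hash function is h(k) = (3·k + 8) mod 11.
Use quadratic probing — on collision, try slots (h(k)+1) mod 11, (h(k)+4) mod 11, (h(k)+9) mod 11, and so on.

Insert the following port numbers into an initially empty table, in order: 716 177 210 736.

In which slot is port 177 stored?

1

716 hashes to 0; slot 0 is free → place at 0.
177 hashes to 0; 0 taken → place at 1.
210 hashes to 0; 0,1 taken → place at 4.
736 hashes to 5; slot 5 is free → place at 5.
Table: [716, 177, -, -, 210, 736, -, -, -, -, -]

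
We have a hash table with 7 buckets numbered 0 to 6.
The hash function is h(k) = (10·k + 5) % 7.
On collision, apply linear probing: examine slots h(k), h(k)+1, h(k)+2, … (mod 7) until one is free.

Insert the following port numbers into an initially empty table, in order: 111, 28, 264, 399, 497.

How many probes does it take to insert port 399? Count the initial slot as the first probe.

111 hashes to 2; slot 2 is free => place at 2.
28 hashes to 5; slot 5 is free => place at 5.
264 hashes to 6; slot 6 is free => place at 6.
399 hashes to 5; 5,6 taken => place at 0.
497 hashes to 5; 5,6,0 taken => place at 1.
Table: [399, 497, 111, —, —, 28, 264]

3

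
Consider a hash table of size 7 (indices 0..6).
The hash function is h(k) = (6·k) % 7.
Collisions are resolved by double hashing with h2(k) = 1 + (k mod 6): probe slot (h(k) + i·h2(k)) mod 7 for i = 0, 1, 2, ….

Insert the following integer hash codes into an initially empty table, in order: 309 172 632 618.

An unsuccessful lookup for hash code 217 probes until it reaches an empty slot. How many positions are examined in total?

2

309 hashes to 6; slot 6 is free -> place at 6.
172 hashes to 3; slot 3 is free -> place at 3.
632 hashes to 5; slot 5 is free -> place at 5.
618 hashes to 5, h2=1; 5,6 taken -> place at 0.
Table: [618, _, _, 172, _, 632, 309]
Lookup 217: h=0, h2=2, probe 0,2 → slot 2 empty, not found.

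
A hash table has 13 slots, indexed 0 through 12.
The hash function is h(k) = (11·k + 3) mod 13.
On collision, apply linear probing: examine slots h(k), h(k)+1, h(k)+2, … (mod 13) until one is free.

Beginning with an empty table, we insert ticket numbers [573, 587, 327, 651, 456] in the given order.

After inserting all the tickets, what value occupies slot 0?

573 hashes to 1; slot 1 is free → place at 1.
587 hashes to 12; slot 12 is free → place at 12.
327 hashes to 12; 12 taken → place at 0.
651 hashes to 1; 1 taken → place at 2.
456 hashes to 1; 1,2 taken → place at 3.
Table: [327, 573, 651, 456, ., ., ., ., ., ., ., ., 587]

327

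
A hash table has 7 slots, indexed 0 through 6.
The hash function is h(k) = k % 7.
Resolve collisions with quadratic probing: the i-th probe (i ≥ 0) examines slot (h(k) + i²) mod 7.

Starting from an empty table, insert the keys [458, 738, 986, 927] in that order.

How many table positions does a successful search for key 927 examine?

458 hashes to 3; slot 3 is free => place at 3.
738 hashes to 3; 3 taken => place at 4.
986 hashes to 6; slot 6 is free => place at 6.
927 hashes to 3; 3,4 taken => place at 0.
Table: [927, ∅, ∅, 458, 738, ∅, 986]
Lookup 927: h=3, probe 3,4,0 → found at 0.

3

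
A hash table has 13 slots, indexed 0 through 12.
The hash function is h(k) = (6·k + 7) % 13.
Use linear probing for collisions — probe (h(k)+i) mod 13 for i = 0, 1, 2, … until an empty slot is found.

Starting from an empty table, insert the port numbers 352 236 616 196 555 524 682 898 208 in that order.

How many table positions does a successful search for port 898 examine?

3

352: h=0 => slot 0
236: h=6 => slot 6
616: h=11 => slot 11
196: h=0, probe 0,1 => slot 1
555: h=9 => slot 9
524: h=5 => slot 5
682: h=4 => slot 4
898: h=0, probe 0,1,2 => slot 2
208: h=7 => slot 7
Table: [352, 196, 898, —, 682, 524, 236, 208, —, 555, —, 616, —]
Lookup 898: h=0, probe 0,1,2 → found at 2.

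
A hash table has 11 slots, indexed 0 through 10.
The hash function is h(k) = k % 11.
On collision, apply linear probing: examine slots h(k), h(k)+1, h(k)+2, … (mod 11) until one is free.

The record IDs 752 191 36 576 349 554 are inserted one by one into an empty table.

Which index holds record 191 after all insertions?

5

752: h=4 => slot 4
191: h=4, probe 4,5 => slot 5
36: h=3 => slot 3
576: h=4, probe 4,5,6 => slot 6
349: h=8 => slot 8
554: h=4, probe 4,5,6,7 => slot 7
Table: [∅, ∅, ∅, 36, 752, 191, 576, 554, 349, ∅, ∅]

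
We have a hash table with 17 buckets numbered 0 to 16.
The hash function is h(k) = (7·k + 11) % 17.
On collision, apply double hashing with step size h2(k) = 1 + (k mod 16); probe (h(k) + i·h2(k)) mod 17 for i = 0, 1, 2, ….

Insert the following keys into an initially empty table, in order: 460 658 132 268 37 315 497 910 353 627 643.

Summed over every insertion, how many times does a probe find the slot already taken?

460 hashes to 1; slot 1 is free => place at 1.
658 hashes to 10; slot 10 is free => place at 10.
132 hashes to 0; slot 0 is free => place at 0.
268 hashes to 0, h2=13; 0 taken => place at 13.
37 hashes to 15; slot 15 is free => place at 15.
315 hashes to 6; slot 6 is free => place at 6.
497 hashes to 5; slot 5 is free => place at 5.
910 hashes to 6, h2=15; 6 taken => place at 4.
353 hashes to 0, h2=2; 0 taken => place at 2.
627 hashes to 14; slot 14 is free => place at 14.
643 hashes to 7; slot 7 is free => place at 7.
Table: [132, 460, 353, ., 910, 497, 315, 643, ., ., 658, ., ., 268, 627, 37, .]

3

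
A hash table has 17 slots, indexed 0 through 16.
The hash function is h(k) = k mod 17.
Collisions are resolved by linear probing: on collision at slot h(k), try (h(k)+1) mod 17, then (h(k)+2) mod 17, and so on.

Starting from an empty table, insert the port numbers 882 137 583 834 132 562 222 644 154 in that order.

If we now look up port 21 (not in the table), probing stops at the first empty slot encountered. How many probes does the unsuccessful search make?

4

882 hashes to 15; slot 15 is free => place at 15.
137 hashes to 1; slot 1 is free => place at 1.
583 hashes to 5; slot 5 is free => place at 5.
834 hashes to 1; 1 taken => place at 2.
132 hashes to 13; slot 13 is free => place at 13.
562 hashes to 1; 1,2 taken => place at 3.
222 hashes to 1; 1,2,3 taken => place at 4.
644 hashes to 15; 15 taken => place at 16.
154 hashes to 1; 1,2,3,4,5 taken => place at 6.
Table: [—, 137, 834, 562, 222, 583, 154, —, —, —, —, —, —, 132, —, 882, 644]
Lookup 21: h=4, probe 4,5,6,7 → slot 7 empty, not found.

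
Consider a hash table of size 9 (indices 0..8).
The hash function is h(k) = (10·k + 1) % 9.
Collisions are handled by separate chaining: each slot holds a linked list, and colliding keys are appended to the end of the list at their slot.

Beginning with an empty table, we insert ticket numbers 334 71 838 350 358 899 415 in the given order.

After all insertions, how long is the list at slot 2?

334 -> bucket 2
71 -> bucket 0
838 -> bucket 2 (collision)
350 -> bucket 0 (collision)
358 -> bucket 8
899 -> bucket 0 (collision)
415 -> bucket 2 (collision)
Final buckets:
0: 71 -> 350 -> 899
1: —
2: 334 -> 838 -> 415
3: —
4: —
5: —
6: —
7: —
8: 358

3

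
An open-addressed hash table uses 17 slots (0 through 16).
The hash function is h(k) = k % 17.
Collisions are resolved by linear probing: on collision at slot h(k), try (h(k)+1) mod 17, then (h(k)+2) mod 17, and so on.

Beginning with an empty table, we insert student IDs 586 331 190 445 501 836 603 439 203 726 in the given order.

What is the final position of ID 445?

4

586 hashes to 8; slot 8 is free → place at 8.
331 hashes to 8; 8 taken → place at 9.
190 hashes to 3; slot 3 is free → place at 3.
445 hashes to 3; 3 taken → place at 4.
501 hashes to 8; 8,9 taken → place at 10.
836 hashes to 3; 3,4 taken → place at 5.
603 hashes to 8; 8,9,10 taken → place at 11.
439 hashes to 14; slot 14 is free → place at 14.
203 hashes to 16; slot 16 is free → place at 16.
726 hashes to 12; slot 12 is free → place at 12.
Table: [—, —, —, 190, 445, 836, —, —, 586, 331, 501, 603, 726, —, 439, —, 203]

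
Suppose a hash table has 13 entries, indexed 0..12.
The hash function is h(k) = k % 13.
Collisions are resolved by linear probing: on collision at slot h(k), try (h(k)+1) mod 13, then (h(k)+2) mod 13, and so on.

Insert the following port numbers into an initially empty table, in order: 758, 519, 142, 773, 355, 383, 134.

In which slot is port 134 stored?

8

Insert 758: h=4, slot 4 empty => index 4.
Insert 519: h=12, slot 12 empty => index 12.
Insert 142: h=12, slot 12 occupied => index 0.
Insert 773: h=6, slot 6 empty => index 6.
Insert 355: h=4, slot 4 occupied => index 5.
Insert 383: h=6, slot 6 occupied => index 7.
Insert 134: h=4, slots 4,5,6,7 occupied => index 8.
Table: [142, ., ., ., 758, 355, 773, 383, 134, ., ., ., 519]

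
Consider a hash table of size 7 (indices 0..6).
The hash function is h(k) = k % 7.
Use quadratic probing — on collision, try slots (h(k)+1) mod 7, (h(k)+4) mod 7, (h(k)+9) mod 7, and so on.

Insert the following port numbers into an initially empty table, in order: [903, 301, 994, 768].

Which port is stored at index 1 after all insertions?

903 hashes to 0; slot 0 is free => place at 0.
301 hashes to 0; 0 taken => place at 1.
994 hashes to 0; 0,1 taken => place at 4.
768 hashes to 5; slot 5 is free => place at 5.
Table: [903, 301, _, _, 994, 768, _]

301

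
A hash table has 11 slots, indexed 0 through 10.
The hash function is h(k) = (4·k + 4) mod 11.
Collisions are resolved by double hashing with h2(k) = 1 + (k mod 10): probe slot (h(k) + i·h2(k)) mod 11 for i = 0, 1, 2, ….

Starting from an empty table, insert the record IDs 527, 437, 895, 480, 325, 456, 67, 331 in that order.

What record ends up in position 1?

331

527 hashes to 0; slot 0 is free -> place at 0.
437 hashes to 3; slot 3 is free -> place at 3.
895 hashes to 9; slot 9 is free -> place at 9.
480 hashes to 10; slot 10 is free -> place at 10.
325 hashes to 6; slot 6 is free -> place at 6.
456 hashes to 2; slot 2 is free -> place at 2.
67 hashes to 8; slot 8 is free -> place at 8.
331 hashes to 8, h2=2; 8,10 taken -> place at 1.
Table: [527, 331, 456, 437, ., ., 325, ., 67, 895, 480]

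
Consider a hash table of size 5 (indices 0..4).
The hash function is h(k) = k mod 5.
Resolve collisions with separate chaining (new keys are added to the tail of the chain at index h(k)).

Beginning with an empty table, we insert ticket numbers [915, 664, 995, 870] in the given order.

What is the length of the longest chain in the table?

3

Insert 915: h=0, bucket 0 empty → new chain.
Insert 664: h=4, bucket 4 empty → new chain.
Insert 995: h=0, bucket 0 nonempty → append to chain.
Insert 870: h=0, bucket 0 nonempty → append to chain.
Final buckets:
0: 915 -> 995 -> 870
1: —
2: —
3: —
4: 664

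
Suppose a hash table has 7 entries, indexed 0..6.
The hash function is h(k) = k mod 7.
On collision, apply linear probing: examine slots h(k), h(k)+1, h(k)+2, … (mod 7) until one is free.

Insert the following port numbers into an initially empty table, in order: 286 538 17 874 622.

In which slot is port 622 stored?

2

286: h=6 → slot 6
538: h=6, probe 6,0 → slot 0
17: h=3 → slot 3
874: h=6, probe 6,0,1 → slot 1
622: h=6, probe 6,0,1,2 → slot 2
Table: [538, 874, 622, 17, -, -, 286]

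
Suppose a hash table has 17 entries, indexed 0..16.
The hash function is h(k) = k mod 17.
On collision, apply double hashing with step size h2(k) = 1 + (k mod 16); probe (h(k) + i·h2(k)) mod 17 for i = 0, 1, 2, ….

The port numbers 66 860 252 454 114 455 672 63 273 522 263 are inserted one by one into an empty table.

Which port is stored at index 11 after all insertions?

63

Insert 66: h=15, slot 15 empty → index 15.
Insert 860: h=10, slot 10 empty → index 10.
Insert 252: h=14, slot 14 empty → index 14.
Insert 454: h=12, slot 12 empty → index 12.
Insert 114: h=12, h2=3, slots 12,15 occupied → index 1.
Insert 455: h=13, slot 13 empty → index 13.
Insert 672: h=9, slot 9 empty → index 9.
Insert 63: h=12, h2=16, slot 12 occupied → index 11.
Insert 273: h=1, h2=2, slot 1 occupied → index 3.
Insert 522: h=12, h2=11, slot 12 occupied → index 6.
Insert 263: h=8, slot 8 empty → index 8.
Table: [∅, 114, ∅, 273, ∅, ∅, 522, ∅, 263, 672, 860, 63, 454, 455, 252, 66, ∅]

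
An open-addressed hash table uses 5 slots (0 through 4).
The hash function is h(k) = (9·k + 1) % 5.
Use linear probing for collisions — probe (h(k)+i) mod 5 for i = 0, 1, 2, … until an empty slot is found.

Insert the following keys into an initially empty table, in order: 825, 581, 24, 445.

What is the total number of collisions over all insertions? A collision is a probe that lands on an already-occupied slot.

2

825 hashes to 1; slot 1 is free → place at 1.
581 hashes to 0; slot 0 is free → place at 0.
24 hashes to 2; slot 2 is free → place at 2.
445 hashes to 1; 1,2 taken → place at 3.
Table: [581, 825, 24, 445, -]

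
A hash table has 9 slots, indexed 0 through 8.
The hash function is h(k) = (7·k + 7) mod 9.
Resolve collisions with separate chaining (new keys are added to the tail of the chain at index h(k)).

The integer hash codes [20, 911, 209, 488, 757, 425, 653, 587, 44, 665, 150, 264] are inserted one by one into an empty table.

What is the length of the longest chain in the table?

6

20 → bucket 3
911 → bucket 3 (collision)
209 → bucket 3 (collision)
488 → bucket 3 (collision)
757 → bucket 5
425 → bucket 3 (collision)
653 → bucket 6
587 → bucket 3 (collision)
44 → bucket 0
665 → bucket 0 (collision)
150 → bucket 4
264 → bucket 1
Final buckets:
0: 44 -> 665
1: 264
2: ∅
3: 20 -> 911 -> 209 -> 488 -> 425 -> 587
4: 150
5: 757
6: 653
7: ∅
8: ∅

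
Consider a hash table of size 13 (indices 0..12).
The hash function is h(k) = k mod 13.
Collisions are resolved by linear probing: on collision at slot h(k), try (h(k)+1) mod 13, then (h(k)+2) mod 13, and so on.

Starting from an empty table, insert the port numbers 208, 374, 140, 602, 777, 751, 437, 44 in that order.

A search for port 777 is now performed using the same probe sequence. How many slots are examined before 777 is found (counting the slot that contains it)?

3

208: h=0 -> slot 0
374: h=10 -> slot 10
140: h=10, probe 10,11 -> slot 11
602: h=4 -> slot 4
777: h=10, probe 10,11,12 -> slot 12
751: h=10, probe 10,11,12,0,1 -> slot 1
437: h=8 -> slot 8
44: h=5 -> slot 5
Table: [208, 751, ., ., 602, 44, ., ., 437, ., 374, 140, 777]
Lookup 777: h=10, probe 10,11,12 → found at 12.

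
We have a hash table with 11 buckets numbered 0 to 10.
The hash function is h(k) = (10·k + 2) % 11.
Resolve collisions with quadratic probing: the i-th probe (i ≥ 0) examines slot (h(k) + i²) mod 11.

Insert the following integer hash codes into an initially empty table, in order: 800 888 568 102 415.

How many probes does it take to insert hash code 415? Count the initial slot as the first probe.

3

Insert 800: h=5, slot 5 empty → index 5.
Insert 888: h=5, slot 5 occupied → index 6.
Insert 568: h=6, slot 6 occupied → index 7.
Insert 102: h=10, slot 10 empty → index 10.
Insert 415: h=5, slots 5,6 occupied → index 9.
Table: [., ., ., ., ., 800, 888, 568, ., 415, 102]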